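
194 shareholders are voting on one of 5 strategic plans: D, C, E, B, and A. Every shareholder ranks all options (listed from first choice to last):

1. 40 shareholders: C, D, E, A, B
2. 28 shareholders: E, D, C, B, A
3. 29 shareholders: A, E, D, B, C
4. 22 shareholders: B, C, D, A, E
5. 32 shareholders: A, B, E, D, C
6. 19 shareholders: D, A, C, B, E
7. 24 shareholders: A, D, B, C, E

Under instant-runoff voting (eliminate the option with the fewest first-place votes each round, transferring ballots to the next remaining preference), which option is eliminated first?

D

Round 1: D 19, C 40, E 28, B 22, A 85. Eliminate D.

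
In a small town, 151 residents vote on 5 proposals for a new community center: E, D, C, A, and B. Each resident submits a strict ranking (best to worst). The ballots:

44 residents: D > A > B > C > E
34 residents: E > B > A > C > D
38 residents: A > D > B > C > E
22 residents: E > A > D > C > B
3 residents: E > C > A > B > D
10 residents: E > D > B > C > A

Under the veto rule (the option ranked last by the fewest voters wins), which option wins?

Last-place votes: E 82, D 37, C 0, A 10, B 22.
C is ranked last by the fewest voters, so C wins.

C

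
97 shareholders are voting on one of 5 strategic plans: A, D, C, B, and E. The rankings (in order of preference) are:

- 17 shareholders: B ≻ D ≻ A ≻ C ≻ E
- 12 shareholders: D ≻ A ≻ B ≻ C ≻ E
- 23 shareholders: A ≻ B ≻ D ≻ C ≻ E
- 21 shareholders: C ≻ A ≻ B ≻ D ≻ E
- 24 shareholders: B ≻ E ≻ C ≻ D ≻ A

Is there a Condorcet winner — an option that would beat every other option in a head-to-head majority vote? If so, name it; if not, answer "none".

none

Checking pairwise contests:
D beats A 53–44.
B beats D 85–12.
A beats C 52–45.
A beats B 56–41.
A beats E 73–24.
Every option loses at least one head-to-head, so there is no Condorcet winner.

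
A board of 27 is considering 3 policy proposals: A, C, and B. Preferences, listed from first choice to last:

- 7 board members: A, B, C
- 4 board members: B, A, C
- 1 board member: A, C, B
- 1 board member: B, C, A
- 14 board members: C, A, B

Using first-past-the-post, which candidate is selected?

First-place votes: A 8, C 14, B 5.
C has the most first-place votes.

C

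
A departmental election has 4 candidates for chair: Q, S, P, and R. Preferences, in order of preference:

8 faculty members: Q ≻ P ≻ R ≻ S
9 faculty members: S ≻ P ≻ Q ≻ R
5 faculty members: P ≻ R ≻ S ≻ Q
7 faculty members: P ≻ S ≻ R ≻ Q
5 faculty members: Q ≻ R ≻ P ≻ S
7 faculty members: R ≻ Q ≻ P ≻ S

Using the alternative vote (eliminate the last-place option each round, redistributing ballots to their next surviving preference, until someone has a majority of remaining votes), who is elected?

P

Round 1: Q 13, S 9, P 12, R 7. Eliminate R.
Round 2: Q 20, S 9, P 12. Eliminate S.
Round 3: Q 20, P 21. P has a majority.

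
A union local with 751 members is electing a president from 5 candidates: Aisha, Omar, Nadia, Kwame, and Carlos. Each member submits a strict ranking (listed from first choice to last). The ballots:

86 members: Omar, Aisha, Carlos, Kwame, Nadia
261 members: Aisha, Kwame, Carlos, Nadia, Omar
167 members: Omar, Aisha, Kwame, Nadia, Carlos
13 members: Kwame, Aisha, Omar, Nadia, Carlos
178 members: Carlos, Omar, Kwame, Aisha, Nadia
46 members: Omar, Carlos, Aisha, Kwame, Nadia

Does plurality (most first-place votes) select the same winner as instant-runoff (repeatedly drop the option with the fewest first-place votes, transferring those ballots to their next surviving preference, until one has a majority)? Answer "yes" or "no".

Plurality — first-place votes: Aisha 261, Omar 299, Nadia 0, Kwame 13, Carlos 178. Winner: Omar.
Instant-runoff — R1 Aisha 261, Omar 299, Nadia 0, Kwame 13, Carlos 178 (Nadia out); R2 Aisha 261, Omar 299, Kwame 13, Carlos 178 (Kwame out); R3 Aisha 274, Omar 299, Carlos 178 (Carlos out); R4 Aisha 274, Omar 477 (Omar winner). Winner: Omar.
The two methods agree.

yes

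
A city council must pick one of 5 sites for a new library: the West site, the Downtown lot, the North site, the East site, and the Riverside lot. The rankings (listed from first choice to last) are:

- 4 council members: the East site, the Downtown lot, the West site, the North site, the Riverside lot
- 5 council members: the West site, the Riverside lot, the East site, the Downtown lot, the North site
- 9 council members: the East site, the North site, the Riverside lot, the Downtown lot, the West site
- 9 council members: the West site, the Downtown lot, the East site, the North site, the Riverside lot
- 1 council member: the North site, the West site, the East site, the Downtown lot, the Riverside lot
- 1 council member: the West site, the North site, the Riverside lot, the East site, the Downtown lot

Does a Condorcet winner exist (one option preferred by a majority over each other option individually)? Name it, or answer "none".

the West site

the West site vs the Downtown lot: 16–13 for the West site.
the West site vs the North site: 19–10 for the West site.
the West site vs the East site: 16–13 for the West site.
the West site vs the Riverside lot: 20–9 for the West site.
the West site beats every other option head-to-head.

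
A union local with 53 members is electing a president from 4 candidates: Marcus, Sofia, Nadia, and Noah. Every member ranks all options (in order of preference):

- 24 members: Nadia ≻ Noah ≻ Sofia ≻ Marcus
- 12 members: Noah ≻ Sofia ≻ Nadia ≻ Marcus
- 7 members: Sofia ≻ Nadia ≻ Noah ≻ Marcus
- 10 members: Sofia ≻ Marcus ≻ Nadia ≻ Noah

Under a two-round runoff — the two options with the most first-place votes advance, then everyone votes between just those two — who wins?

Round 1 first-place votes: Marcus 0, Sofia 17, Nadia 24, Noah 12.
Nadia and Sofia advance.
Runoff: Nadia is preferred to Sofia by 24 voters; Sofia by 29.
Sofia wins the runoff.

Sofia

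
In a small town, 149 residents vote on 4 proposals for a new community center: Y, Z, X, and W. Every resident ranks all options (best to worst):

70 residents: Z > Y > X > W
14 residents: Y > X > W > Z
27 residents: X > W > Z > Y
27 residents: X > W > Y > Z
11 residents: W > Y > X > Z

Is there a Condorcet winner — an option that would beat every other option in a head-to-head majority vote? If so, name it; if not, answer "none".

none

Checking pairwise contests:
Z beats Y 97–52.
X beats Z 79–70.
Y beats X 95–54.
Y beats W 84–65.
Every option loses at least one head-to-head, so there is no Condorcet winner.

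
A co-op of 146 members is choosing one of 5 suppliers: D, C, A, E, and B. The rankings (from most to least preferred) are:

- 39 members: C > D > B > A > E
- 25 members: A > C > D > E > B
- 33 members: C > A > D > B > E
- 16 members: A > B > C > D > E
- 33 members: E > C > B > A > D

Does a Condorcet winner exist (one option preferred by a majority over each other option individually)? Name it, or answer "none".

C vs D: 146–0 for C.
C vs A: 105–41 for C.
C vs E: 113–33 for C.
C vs B: 130–16 for C.
C beats every other option head-to-head.

C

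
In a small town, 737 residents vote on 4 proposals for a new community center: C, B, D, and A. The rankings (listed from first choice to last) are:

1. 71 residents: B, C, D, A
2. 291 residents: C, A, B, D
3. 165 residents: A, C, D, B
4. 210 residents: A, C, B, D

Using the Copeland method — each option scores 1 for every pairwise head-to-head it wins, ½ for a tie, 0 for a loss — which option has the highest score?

C: beats B and D; loses to A → score 2.
B: beats D; loses to C and A → score 1.
D: loses to C, B, and A → score 0.
A: beats C, B, and D → score 3.
A has the best pairwise record.

A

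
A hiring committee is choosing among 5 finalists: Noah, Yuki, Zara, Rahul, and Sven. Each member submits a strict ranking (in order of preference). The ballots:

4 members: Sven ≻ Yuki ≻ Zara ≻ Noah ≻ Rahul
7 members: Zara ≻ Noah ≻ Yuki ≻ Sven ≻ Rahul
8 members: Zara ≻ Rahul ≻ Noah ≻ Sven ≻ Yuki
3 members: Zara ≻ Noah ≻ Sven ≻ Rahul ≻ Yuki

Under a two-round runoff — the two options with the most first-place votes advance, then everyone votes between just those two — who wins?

Round 1 first-place votes: Noah 0, Yuki 0, Zara 18, Rahul 0, Sven 4.
Zara and Sven advance.
Runoff: Zara is preferred to Sven by 18 voters; Sven by 4.
Zara wins the runoff.

Zara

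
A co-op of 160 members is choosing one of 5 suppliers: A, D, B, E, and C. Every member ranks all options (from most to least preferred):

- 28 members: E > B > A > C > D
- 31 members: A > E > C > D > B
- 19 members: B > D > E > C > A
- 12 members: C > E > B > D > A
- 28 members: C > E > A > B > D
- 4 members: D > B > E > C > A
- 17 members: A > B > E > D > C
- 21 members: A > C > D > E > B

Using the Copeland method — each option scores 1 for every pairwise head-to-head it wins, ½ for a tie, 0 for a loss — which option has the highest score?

E

A: beats D, B, and C; loses to E → score 3.
D: loses to A, B, E, and C → score 0.
B: beats D; loses to A, E, and C → score 1.
E: beats A, D, B, and C → score 4.
C: beats D and B; loses to A and E → score 2.
E has the best pairwise record.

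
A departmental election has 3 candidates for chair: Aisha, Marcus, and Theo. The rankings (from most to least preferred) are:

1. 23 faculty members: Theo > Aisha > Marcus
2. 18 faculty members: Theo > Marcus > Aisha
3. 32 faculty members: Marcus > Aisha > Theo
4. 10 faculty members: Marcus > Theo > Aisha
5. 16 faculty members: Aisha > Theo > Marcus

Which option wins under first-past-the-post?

First-place votes: Aisha 16, Marcus 42, Theo 41.
Marcus has the most first-place votes.

Marcus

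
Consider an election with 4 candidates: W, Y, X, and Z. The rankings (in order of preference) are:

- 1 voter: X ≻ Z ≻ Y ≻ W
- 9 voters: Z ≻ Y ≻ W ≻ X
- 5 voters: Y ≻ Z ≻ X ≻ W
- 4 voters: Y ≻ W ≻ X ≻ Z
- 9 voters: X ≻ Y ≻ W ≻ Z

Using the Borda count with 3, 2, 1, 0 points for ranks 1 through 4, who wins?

W: 1·0 + 9·1 + 5·0 + 4·2 + 9·1 = 26
Y: 1·1 + 9·2 + 5·3 + 4·3 + 9·2 = 64
X: 1·3 + 9·0 + 5·1 + 4·1 + 9·3 = 39
Z: 1·2 + 9·3 + 5·2 + 4·0 + 9·0 = 39
Y has the highest Borda score (64).

Y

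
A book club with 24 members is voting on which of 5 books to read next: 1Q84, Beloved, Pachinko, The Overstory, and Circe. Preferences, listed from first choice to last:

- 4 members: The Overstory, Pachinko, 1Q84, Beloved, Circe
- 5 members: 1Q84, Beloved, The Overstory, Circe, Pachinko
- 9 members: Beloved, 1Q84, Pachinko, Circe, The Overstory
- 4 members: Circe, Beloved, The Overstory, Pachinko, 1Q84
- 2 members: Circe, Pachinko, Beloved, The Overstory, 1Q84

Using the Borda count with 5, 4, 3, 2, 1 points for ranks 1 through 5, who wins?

Beloved

1Q84: 4·3 + 5·5 + 9·4 + 4·1 + 2·1 = 79
Beloved: 4·2 + 5·4 + 9·5 + 4·4 + 2·3 = 95
Pachinko: 4·4 + 5·1 + 9·3 + 4·2 + 2·4 = 64
The Overstory: 4·5 + 5·3 + 9·1 + 4·3 + 2·2 = 60
Circe: 4·1 + 5·2 + 9·2 + 4·5 + 2·5 = 62
Beloved has the highest Borda score (95).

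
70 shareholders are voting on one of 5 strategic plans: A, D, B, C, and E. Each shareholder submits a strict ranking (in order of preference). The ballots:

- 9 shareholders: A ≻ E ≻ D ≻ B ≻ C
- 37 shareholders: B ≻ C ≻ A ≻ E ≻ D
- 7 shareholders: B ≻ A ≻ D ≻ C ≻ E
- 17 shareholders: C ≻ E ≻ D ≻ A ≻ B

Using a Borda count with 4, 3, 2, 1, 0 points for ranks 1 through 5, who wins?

A: 9·4 + 37·2 + 7·3 + 17·1 = 148
D: 9·2 + 37·0 + 7·2 + 17·2 = 66
B: 9·1 + 37·4 + 7·4 + 17·0 = 185
C: 9·0 + 37·3 + 7·1 + 17·4 = 186
E: 9·3 + 37·1 + 7·0 + 17·3 = 115
C has the highest Borda score (186).

C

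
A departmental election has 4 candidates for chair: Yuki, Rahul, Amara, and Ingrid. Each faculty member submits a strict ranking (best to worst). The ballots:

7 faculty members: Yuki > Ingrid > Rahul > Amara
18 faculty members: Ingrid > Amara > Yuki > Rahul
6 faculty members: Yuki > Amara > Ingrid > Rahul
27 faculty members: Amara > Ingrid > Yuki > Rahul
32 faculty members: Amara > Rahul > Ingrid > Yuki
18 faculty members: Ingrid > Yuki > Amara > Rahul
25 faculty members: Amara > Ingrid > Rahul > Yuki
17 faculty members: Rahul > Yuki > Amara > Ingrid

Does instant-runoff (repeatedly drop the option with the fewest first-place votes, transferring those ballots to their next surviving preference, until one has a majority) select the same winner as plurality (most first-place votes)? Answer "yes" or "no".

Instant-runoff — R1 Yuki 13, Rahul 17, Amara 84, Ingrid 36 (Amara winner). Winner: Amara.
Plurality — first-place votes: Yuki 13, Rahul 17, Amara 84, Ingrid 36. Winner: Amara.
The two methods agree.

yes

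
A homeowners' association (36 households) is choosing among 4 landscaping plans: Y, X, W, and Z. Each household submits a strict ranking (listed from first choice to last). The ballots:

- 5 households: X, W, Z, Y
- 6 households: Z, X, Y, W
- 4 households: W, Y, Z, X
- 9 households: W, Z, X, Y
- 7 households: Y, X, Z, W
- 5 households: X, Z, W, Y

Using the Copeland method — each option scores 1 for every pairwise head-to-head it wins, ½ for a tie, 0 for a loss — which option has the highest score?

Z

Y: loses to X, W, and Z → score 0.
X: beats Y and W; loses to Z → score 2.
W: beats Y; ties Z; loses to X → score 1.5.
Z: beats Y and X; ties W → score 2.5.
Z has the best pairwise record.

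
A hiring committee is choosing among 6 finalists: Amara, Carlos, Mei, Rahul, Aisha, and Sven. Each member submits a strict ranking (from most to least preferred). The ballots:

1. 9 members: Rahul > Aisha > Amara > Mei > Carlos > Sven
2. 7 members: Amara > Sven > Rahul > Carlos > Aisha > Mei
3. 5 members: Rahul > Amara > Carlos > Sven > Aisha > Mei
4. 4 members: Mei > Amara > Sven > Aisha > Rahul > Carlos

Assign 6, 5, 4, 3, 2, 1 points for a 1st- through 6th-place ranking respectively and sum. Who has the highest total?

Amara

Amara: 9·4 + 7·6 + 5·5 + 4·5 = 123
Carlos: 9·2 + 7·3 + 5·4 + 4·1 = 63
Mei: 9·3 + 7·1 + 5·1 + 4·6 = 63
Rahul: 9·6 + 7·4 + 5·6 + 4·2 = 120
Aisha: 9·5 + 7·2 + 5·2 + 4·3 = 81
Sven: 9·1 + 7·5 + 5·3 + 4·4 = 75
Amara has the highest Borda score (123).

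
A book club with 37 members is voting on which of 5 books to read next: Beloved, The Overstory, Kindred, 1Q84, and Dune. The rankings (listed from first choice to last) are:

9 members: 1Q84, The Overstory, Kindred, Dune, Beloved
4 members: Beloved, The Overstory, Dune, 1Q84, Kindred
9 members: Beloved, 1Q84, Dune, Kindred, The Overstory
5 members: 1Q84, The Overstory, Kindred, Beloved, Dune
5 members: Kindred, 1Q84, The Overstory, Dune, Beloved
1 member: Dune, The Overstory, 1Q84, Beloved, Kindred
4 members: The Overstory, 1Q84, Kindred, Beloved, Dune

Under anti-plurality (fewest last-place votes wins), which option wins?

1Q84

Last-place votes: Beloved 14, The Overstory 9, Kindred 5, 1Q84 0, Dune 9.
1Q84 is ranked last by the fewest voters, so 1Q84 wins.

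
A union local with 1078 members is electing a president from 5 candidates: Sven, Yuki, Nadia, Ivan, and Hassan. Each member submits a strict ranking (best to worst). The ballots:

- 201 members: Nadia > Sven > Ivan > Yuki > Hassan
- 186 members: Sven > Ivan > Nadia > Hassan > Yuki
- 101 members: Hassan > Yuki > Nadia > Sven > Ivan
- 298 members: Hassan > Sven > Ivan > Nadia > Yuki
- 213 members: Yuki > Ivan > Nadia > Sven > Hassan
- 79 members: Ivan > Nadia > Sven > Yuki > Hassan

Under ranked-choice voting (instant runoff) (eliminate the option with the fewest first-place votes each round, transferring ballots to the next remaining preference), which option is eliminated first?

Ivan

Round 1: Sven 186, Yuki 213, Nadia 201, Ivan 79, Hassan 399. Eliminate Ivan.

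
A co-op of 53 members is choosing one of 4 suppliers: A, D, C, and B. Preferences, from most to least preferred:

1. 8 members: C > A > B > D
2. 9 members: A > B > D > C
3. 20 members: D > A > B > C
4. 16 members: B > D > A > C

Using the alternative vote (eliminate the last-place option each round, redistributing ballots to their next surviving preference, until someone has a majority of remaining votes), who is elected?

Round 1: A 9, D 20, C 8, B 16. Eliminate C.
Round 2: A 17, D 20, B 16. Eliminate B.
Round 3: A 17, D 36. D has a majority.

D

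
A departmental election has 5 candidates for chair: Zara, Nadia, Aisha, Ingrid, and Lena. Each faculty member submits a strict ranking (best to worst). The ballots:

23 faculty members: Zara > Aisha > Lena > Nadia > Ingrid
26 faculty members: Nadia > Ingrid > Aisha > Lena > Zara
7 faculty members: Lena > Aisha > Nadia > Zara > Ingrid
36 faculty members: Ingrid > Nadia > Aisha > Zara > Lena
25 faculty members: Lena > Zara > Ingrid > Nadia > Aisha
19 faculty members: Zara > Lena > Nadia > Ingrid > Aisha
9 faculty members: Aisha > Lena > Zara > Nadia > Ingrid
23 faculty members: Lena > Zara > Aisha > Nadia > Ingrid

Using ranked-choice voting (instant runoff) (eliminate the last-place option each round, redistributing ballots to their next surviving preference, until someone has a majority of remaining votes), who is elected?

Round 1: Zara 42, Nadia 26, Aisha 9, Ingrid 36, Lena 55. Eliminate Aisha.
Round 2: Zara 42, Nadia 26, Ingrid 36, Lena 64. Eliminate Nadia.
Round 3: Zara 42, Ingrid 62, Lena 64. Eliminate Zara.
Round 4: Ingrid 62, Lena 106. Lena has a majority.

Lena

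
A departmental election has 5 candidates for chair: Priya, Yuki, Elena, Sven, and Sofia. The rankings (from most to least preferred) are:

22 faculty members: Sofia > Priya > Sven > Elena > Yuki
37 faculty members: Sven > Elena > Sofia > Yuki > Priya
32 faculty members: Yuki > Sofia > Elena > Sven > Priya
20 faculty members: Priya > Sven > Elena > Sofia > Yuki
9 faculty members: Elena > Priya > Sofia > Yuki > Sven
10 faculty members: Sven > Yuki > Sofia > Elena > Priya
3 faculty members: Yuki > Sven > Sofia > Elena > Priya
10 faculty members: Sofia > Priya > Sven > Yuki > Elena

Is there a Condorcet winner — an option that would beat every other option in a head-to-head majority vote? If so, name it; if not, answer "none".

Sofia

Sofia vs Priya: 114–29 for Sofia.
Sofia vs Yuki: 98–45 for Sofia.
Sofia vs Elena: 77–66 for Sofia.
Sofia vs Sven: 73–70 for Sofia.
Sofia beats every other option head-to-head.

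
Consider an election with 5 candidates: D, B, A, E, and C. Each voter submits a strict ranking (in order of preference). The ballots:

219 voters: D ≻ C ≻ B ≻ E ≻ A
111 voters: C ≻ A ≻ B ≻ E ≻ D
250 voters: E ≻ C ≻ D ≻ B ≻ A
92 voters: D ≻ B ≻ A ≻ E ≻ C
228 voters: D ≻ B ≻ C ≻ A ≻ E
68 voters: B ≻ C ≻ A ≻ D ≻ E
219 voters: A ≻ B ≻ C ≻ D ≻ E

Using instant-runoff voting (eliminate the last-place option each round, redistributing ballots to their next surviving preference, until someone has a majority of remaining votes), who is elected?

D

Round 1: D 539, B 68, A 219, E 250, C 111. Eliminate B.
Round 2: D 539, A 219, E 250, C 179. Eliminate C.
Round 3: D 539, A 398, E 250. Eliminate E.
Round 4: D 789, A 398. D has a majority.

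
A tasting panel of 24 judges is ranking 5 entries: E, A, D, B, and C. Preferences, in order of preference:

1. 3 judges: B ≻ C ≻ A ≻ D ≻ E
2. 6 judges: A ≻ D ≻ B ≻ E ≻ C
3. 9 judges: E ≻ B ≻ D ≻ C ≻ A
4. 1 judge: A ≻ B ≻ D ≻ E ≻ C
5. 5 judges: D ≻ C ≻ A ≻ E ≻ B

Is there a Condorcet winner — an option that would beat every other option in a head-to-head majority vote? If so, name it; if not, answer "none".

none

Checking pairwise contests:
A beats E 15–9.
D beats A 14–10.
B beats D 13–11.
E beats B 14–10.
E beats C 16–8.
Every option loses at least one head-to-head, so there is no Condorcet winner.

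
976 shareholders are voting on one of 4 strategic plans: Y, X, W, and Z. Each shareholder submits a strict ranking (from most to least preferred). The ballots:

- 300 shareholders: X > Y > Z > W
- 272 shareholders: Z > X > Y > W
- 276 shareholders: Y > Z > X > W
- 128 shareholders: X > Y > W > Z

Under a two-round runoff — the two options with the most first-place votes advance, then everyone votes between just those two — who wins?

X

Round 1 first-place votes: Y 276, X 428, W 0, Z 272.
X and Y advance.
Runoff: X is preferred to Y by 700 voters; Y by 276.
X wins the runoff.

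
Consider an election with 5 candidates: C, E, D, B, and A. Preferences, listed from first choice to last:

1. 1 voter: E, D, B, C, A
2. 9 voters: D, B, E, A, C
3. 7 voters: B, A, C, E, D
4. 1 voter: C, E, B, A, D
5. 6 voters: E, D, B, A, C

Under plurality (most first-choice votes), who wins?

D

First-place votes: C 1, E 7, D 9, B 7, A 0.
D has the most first-place votes.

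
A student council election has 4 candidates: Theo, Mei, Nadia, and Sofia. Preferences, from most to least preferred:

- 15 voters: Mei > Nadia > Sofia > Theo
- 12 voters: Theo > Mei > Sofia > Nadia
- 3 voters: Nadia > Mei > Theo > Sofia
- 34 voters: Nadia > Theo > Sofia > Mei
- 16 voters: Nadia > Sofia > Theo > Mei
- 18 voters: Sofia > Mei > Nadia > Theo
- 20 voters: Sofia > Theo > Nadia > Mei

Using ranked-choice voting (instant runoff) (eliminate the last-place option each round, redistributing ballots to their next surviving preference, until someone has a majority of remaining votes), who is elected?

Round 1: Theo 12, Mei 15, Nadia 53, Sofia 38. Eliminate Theo.
Round 2: Mei 27, Nadia 53, Sofia 38. Eliminate Mei.
Round 3: Nadia 68, Sofia 50. Nadia has a majority.

Nadia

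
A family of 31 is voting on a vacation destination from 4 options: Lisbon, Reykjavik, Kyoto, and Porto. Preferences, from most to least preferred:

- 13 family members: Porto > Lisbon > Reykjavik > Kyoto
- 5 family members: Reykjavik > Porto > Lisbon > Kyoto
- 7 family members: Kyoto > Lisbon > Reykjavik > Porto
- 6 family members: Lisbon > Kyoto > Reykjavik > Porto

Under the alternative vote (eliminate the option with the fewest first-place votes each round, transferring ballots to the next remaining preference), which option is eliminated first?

Reykjavik

Round 1: Lisbon 6, Reykjavik 5, Kyoto 7, Porto 13. Eliminate Reykjavik.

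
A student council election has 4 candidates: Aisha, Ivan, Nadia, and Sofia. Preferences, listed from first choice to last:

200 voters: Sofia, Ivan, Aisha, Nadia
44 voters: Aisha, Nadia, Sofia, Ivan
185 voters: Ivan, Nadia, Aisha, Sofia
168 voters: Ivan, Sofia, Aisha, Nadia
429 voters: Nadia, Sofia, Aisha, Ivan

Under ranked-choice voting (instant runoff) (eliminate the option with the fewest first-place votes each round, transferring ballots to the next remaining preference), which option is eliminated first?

Aisha

Round 1: Aisha 44, Ivan 353, Nadia 429, Sofia 200. Eliminate Aisha.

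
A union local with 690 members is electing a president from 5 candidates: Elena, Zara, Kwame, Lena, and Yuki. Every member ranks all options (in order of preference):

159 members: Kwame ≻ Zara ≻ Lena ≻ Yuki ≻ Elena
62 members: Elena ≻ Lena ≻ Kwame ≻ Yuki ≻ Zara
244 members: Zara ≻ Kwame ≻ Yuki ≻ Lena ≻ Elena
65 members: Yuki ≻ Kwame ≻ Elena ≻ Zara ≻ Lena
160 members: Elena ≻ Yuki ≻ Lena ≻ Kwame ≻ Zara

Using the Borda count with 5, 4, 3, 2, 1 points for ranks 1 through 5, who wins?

Kwame

Elena: 159·1 + 62·5 + 244·1 + 65·3 + 160·5 = 1708
Zara: 159·4 + 62·1 + 244·5 + 65·2 + 160·1 = 2208
Kwame: 159·5 + 62·3 + 244·4 + 65·4 + 160·2 = 2537
Lena: 159·3 + 62·4 + 244·2 + 65·1 + 160·3 = 1758
Yuki: 159·2 + 62·2 + 244·3 + 65·5 + 160·4 = 2139
Kwame has the highest Borda score (2537).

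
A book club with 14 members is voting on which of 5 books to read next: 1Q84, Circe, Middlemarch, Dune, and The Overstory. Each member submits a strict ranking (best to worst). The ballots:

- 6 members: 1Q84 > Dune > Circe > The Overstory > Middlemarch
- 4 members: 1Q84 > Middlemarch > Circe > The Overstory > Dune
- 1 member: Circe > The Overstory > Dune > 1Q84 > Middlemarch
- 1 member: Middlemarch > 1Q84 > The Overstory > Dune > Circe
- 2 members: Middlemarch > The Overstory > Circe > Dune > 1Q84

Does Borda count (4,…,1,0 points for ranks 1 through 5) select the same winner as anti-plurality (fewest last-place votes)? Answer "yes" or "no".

Borda — scores: 1Q84 44, Circe 28, Middlemarch 24, Dune 23, The Overstory 21. Winner: 1Q84.
Anti-plurality — last-place votes: 1Q84 2, Circe 1, Middlemarch 7, Dune 4, The Overstory 0. Winner: The Overstory.
The two methods disagree.

no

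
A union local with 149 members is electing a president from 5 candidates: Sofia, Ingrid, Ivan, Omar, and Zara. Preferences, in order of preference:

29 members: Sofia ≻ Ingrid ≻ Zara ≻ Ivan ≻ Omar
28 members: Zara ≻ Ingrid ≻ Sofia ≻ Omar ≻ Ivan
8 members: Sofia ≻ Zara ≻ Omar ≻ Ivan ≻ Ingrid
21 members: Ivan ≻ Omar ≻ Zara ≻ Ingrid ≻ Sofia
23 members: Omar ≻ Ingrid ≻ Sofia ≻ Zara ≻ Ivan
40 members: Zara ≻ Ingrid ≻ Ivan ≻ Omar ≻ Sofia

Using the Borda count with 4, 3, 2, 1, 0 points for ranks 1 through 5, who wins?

Zara

Sofia: 29·4 + 28·2 + 8·4 + 21·0 + 23·2 + 40·0 = 250
Ingrid: 29·3 + 28·3 + 8·0 + 21·1 + 23·3 + 40·3 = 381
Ivan: 29·1 + 28·0 + 8·1 + 21·4 + 23·0 + 40·2 = 201
Omar: 29·0 + 28·1 + 8·2 + 21·3 + 23·4 + 40·1 = 239
Zara: 29·2 + 28·4 + 8·3 + 21·2 + 23·1 + 40·4 = 419
Zara has the highest Borda score (419).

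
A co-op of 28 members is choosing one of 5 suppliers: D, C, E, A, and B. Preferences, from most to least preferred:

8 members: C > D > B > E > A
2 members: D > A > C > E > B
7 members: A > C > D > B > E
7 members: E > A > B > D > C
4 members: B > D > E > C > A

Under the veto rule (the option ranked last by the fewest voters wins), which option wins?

D

Last-place votes: D 0, C 7, E 7, A 12, B 2.
D is ranked last by the fewest voters, so D wins.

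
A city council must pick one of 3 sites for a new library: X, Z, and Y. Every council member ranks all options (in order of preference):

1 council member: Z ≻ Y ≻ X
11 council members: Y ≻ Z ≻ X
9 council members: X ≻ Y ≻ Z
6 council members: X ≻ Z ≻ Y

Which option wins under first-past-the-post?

X

First-place votes: X 15, Z 1, Y 11.
X has the most first-place votes.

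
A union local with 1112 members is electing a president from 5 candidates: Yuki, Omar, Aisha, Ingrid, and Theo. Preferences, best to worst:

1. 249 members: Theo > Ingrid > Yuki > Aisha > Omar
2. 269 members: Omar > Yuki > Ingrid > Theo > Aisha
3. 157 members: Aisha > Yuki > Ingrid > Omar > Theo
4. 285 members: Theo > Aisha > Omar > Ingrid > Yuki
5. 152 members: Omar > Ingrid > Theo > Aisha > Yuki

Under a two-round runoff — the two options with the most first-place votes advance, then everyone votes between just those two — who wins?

Omar

Round 1 first-place votes: Yuki 0, Omar 421, Aisha 157, Ingrid 0, Theo 534.
Theo and Omar advance.
Runoff: Theo is preferred to Omar by 534 voters; Omar by 578.
Omar wins the runoff.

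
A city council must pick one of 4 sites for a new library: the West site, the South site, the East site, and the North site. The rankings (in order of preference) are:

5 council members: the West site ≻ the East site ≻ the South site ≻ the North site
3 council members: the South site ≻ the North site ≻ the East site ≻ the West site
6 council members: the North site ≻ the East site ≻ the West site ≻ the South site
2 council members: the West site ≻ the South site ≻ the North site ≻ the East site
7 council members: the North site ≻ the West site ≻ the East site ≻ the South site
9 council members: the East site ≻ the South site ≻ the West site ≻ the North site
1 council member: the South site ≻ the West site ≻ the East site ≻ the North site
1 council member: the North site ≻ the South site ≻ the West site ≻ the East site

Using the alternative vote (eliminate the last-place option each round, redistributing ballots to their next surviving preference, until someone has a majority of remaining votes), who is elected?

Round 1: the West site 7, the South site 4, the East site 9, the North site 14. Eliminate the South site.
Round 2: the West site 8, the East site 9, the North site 17. Eliminate the West site.
Round 3: the East site 15, the North site 19. The North site has a majority.

the North site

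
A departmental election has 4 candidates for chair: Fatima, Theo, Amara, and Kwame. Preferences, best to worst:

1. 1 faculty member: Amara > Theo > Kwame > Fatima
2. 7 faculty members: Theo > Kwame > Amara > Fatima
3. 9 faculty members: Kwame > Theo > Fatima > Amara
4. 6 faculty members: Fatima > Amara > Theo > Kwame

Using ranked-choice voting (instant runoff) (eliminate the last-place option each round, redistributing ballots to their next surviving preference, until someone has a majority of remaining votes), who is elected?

Theo

Round 1: Fatima 6, Theo 7, Amara 1, Kwame 9. Eliminate Amara.
Round 2: Fatima 6, Theo 8, Kwame 9. Eliminate Fatima.
Round 3: Theo 14, Kwame 9. Theo has a majority.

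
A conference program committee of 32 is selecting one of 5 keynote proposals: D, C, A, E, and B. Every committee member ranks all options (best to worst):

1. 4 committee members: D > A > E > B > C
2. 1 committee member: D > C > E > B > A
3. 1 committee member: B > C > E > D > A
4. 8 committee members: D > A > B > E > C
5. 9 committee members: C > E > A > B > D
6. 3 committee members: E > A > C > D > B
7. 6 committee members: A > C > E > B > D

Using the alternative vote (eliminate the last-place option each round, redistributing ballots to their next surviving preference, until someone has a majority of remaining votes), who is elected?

Round 1: D 13, C 9, A 6, E 3, B 1. Eliminate B.
Round 2: D 13, C 10, A 6, E 3. Eliminate E.
Round 3: D 13, C 10, A 9. Eliminate A.
Round 4: D 13, C 19. C has a majority.

C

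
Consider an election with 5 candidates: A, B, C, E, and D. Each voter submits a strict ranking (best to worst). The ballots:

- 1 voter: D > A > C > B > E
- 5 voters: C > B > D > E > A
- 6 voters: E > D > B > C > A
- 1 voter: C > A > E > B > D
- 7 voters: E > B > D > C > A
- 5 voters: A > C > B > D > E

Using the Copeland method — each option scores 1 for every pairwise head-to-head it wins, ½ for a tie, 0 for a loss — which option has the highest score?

A: loses to B, C, E, and D → score 0.
B: beats A, C, and D; loses to E → score 3.
C: beats A; loses to B, E, and D → score 1.
E: beats A, B, C, and D → score 4.
D: beats A and C; loses to B and E → score 2.
E has the best pairwise record.

E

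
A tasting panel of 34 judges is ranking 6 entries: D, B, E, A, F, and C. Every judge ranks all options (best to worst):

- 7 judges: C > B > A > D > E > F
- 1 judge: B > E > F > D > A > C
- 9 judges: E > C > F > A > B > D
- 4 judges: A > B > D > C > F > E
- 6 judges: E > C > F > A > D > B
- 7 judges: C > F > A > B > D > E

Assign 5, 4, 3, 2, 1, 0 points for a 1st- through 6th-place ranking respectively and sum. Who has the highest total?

C

D: 7·2 + 1·2 + 9·0 + 4·3 + 6·1 + 7·1 = 41
B: 7·4 + 1·5 + 9·1 + 4·4 + 6·0 + 7·2 = 72
E: 7·1 + 1·4 + 9·5 + 4·0 + 6·5 + 7·0 = 86
A: 7·3 + 1·1 + 9·2 + 4·5 + 6·2 + 7·3 = 93
F: 7·0 + 1·3 + 9·3 + 4·1 + 6·3 + 7·4 = 80
C: 7·5 + 1·0 + 9·4 + 4·2 + 6·4 + 7·5 = 138
C has the highest Borda score (138).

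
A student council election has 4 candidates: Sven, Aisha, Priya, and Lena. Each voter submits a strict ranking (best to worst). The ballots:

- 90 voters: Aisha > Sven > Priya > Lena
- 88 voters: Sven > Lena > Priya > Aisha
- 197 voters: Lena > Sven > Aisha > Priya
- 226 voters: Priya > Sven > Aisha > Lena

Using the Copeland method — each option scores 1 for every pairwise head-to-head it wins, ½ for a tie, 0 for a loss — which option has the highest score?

Sven

Sven: beats Aisha, Priya, and Lena → score 3.
Aisha: beats Lena; loses to Sven and Priya → score 1.
Priya: beats Aisha and Lena; loses to Sven → score 2.
Lena: loses to Sven, Aisha, and Priya → score 0.
Sven has the best pairwise record.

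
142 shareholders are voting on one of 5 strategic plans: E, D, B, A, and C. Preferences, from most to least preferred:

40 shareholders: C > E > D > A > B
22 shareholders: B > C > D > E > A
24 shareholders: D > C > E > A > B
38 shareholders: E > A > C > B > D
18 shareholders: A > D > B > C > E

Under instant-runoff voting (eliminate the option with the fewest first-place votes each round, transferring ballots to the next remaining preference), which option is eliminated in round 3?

Round 1: E 38, D 24, B 22, A 18, C 40. Eliminate A.
Round 2: E 38, D 42, B 22, C 40. Eliminate B.
Round 3: E 38, D 42, C 62. Eliminate E.

E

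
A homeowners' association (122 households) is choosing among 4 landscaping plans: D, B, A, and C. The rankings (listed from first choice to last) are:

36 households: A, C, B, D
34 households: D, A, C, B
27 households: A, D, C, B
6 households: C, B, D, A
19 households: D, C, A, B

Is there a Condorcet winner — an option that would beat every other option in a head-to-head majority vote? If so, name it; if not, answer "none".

A vs D: 63–59 for A.
A vs B: 116–6 for A.
A vs C: 97–25 for A.
A beats every other option head-to-head.

A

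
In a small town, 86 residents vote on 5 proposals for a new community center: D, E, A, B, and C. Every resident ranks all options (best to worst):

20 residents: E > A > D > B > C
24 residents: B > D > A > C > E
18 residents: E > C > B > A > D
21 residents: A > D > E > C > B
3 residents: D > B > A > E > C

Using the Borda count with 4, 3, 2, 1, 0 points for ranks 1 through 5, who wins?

A

D: 20·2 + 24·3 + 18·0 + 21·3 + 3·4 = 187
E: 20·4 + 24·0 + 18·4 + 21·2 + 3·1 = 197
A: 20·3 + 24·2 + 18·1 + 21·4 + 3·2 = 216
B: 20·1 + 24·4 + 18·2 + 21·0 + 3·3 = 161
C: 20·0 + 24·1 + 18·3 + 21·1 + 3·0 = 99
A has the highest Borda score (216).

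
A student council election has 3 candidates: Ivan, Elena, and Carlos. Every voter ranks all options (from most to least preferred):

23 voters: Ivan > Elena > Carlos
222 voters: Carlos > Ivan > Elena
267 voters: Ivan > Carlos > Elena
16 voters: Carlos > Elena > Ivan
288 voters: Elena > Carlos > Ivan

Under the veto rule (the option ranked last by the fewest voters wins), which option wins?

Last-place votes: Ivan 304, Elena 489, Carlos 23.
Carlos is ranked last by the fewest voters, so Carlos wins.

Carlos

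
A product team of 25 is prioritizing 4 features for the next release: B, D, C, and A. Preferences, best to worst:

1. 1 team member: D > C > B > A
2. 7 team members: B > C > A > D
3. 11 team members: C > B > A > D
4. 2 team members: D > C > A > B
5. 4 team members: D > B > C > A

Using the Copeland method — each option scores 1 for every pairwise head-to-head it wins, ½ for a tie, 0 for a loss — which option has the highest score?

B: beats D and A; loses to C → score 2.
D: loses to B, C, and A → score 0.
C: beats B, D, and A → score 3.
A: beats D; loses to B and C → score 1.
C has the best pairwise record.

C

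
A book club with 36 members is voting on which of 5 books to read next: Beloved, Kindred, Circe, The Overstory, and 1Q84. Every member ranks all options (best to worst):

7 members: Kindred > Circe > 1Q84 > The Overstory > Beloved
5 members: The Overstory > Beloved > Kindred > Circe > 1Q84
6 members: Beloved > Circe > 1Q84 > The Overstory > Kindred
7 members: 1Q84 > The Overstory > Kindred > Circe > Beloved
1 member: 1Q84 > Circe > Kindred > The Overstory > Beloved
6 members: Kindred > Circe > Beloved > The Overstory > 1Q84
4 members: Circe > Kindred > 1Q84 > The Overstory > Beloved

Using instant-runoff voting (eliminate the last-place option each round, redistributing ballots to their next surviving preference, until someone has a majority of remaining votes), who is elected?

Kindred

Round 1: Beloved 6, Kindred 13, Circe 4, The Overstory 5, 1Q84 8. Eliminate Circe.
Round 2: Beloved 6, Kindred 17, The Overstory 5, 1Q84 8. Eliminate The Overstory.
Round 3: Beloved 11, Kindred 17, 1Q84 8. Eliminate 1Q84.
Round 4: Beloved 11, Kindred 25. Kindred has a majority.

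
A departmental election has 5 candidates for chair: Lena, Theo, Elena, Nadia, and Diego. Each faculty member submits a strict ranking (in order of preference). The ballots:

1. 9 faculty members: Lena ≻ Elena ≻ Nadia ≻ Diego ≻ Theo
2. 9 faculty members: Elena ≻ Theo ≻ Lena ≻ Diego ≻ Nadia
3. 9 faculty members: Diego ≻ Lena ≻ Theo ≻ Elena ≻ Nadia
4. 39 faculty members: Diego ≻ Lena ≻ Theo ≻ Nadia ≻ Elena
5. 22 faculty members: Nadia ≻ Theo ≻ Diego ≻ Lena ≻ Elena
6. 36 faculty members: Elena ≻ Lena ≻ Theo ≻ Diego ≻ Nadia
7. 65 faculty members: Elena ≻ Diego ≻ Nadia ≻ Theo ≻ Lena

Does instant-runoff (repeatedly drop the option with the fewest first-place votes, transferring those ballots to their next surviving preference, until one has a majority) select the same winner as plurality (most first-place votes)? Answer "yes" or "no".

yes

Instant-runoff — R1 Lena 9, Theo 0, Elena 110, Nadia 22, Diego 48 (Elena winner). Winner: Elena.
Plurality — first-place votes: Lena 9, Theo 0, Elena 110, Nadia 22, Diego 48. Winner: Elena.
The two methods agree.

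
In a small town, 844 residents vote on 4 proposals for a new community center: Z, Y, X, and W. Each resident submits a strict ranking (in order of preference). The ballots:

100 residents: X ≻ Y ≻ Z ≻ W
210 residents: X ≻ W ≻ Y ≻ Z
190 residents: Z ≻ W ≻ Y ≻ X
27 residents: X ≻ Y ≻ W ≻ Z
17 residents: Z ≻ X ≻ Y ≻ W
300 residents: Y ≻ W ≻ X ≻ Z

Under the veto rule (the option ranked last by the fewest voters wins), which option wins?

Y

Last-place votes: Z 537, Y 0, X 190, W 117.
Y is ranked last by the fewest voters, so Y wins.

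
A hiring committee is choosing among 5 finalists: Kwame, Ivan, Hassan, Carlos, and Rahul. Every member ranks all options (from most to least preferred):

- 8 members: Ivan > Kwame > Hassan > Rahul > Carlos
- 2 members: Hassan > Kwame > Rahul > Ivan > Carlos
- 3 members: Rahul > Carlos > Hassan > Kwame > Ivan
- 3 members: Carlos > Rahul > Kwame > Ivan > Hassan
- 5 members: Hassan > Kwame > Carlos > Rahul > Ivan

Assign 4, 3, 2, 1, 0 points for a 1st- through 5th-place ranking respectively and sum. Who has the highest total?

Kwame

Kwame: 8·3 + 2·3 + 3·1 + 3·2 + 5·3 = 54
Ivan: 8·4 + 2·1 + 3·0 + 3·1 + 5·0 = 37
Hassan: 8·2 + 2·4 + 3·2 + 3·0 + 5·4 = 50
Carlos: 8·0 + 2·0 + 3·3 + 3·4 + 5·2 = 31
Rahul: 8·1 + 2·2 + 3·4 + 3·3 + 5·1 = 38
Kwame has the highest Borda score (54).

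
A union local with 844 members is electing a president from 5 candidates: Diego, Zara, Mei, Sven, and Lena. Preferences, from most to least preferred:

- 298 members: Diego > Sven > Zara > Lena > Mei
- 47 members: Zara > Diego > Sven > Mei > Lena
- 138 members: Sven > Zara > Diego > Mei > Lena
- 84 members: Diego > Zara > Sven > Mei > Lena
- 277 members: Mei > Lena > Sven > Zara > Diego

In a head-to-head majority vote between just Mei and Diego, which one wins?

Diego

Voters preferring Mei to Diego: 277; preferring Diego to Mei: 567.
Diego wins the head-to-head.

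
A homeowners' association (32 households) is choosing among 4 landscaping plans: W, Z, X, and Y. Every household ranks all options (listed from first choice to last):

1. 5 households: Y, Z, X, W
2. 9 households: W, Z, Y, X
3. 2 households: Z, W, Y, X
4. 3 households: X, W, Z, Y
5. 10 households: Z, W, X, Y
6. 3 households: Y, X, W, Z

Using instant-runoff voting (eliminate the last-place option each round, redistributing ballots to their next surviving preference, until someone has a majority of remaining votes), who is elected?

Round 1: W 9, Z 12, X 3, Y 8. Eliminate X.
Round 2: W 12, Z 12, Y 8. Eliminate Y.
Round 3: W 15, Z 17. Z has a majority.

Z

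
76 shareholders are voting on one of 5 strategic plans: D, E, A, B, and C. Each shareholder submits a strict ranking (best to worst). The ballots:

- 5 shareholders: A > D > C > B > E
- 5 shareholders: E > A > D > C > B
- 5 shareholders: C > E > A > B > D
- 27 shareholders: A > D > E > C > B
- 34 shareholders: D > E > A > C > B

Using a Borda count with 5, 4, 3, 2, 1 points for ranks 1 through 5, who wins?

D: 5·4 + 5·3 + 5·1 + 27·4 + 34·5 = 318
E: 5·1 + 5·5 + 5·4 + 27·3 + 34·4 = 267
A: 5·5 + 5·4 + 5·3 + 27·5 + 34·3 = 297
B: 5·2 + 5·1 + 5·2 + 27·1 + 34·1 = 86
C: 5·3 + 5·2 + 5·5 + 27·2 + 34·2 = 172
D has the highest Borda score (318).

D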